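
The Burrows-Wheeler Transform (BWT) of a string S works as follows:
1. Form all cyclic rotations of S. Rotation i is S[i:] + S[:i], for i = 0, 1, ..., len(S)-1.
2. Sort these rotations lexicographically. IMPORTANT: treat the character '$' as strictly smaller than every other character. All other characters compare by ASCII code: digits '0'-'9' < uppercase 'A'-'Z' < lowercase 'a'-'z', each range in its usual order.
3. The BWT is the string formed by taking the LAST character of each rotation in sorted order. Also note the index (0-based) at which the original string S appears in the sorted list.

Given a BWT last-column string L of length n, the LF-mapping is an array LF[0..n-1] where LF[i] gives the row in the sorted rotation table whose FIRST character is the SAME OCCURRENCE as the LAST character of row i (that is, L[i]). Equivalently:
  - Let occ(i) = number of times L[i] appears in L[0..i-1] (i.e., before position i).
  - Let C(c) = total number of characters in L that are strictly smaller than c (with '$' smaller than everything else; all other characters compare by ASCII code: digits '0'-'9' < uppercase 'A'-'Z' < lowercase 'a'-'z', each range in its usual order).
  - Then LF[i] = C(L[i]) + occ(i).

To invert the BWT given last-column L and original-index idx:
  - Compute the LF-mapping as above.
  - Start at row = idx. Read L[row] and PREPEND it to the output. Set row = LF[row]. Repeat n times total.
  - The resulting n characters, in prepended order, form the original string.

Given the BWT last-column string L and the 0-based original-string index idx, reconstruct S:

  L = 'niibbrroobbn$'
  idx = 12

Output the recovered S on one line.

Answer: ribbonribbon$

Derivation:
LF mapping: 7 5 6 1 2 11 12 9 10 3 4 8 0
Walk LF starting at row 12, prepending L[row]:
  step 1: row=12, L[12]='$', prepend. Next row=LF[12]=0
  step 2: row=0, L[0]='n', prepend. Next row=LF[0]=7
  step 3: row=7, L[7]='o', prepend. Next row=LF[7]=9
  step 4: row=9, L[9]='b', prepend. Next row=LF[9]=3
  step 5: row=3, L[3]='b', prepend. Next row=LF[3]=1
  step 6: row=1, L[1]='i', prepend. Next row=LF[1]=5
  step 7: row=5, L[5]='r', prepend. Next row=LF[5]=11
  step 8: row=11, L[11]='n', prepend. Next row=LF[11]=8
  step 9: row=8, L[8]='o', prepend. Next row=LF[8]=10
  step 10: row=10, L[10]='b', prepend. Next row=LF[10]=4
  step 11: row=4, L[4]='b', prepend. Next row=LF[4]=2
  step 12: row=2, L[2]='i', prepend. Next row=LF[2]=6
  step 13: row=6, L[6]='r', prepend. Next row=LF[6]=12
Reversed output: ribbonribbon$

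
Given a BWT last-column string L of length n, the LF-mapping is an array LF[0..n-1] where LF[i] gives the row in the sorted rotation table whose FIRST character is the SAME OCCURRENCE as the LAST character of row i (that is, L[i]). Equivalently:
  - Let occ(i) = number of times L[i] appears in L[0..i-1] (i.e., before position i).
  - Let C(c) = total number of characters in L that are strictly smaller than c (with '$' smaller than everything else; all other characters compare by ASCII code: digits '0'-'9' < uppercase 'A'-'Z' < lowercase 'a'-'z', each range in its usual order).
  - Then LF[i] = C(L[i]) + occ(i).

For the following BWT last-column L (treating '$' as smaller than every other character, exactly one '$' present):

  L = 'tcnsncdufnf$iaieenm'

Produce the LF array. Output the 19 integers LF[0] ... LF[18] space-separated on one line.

Char counts: '$':1, 'a':1, 'c':2, 'd':1, 'e':2, 'f':2, 'i':2, 'm':1, 'n':4, 's':1, 't':1, 'u':1
C (first-col start): C('$')=0, C('a')=1, C('c')=2, C('d')=4, C('e')=5, C('f')=7, C('i')=9, C('m')=11, C('n')=12, C('s')=16, C('t')=17, C('u')=18
L[0]='t': occ=0, LF[0]=C('t')+0=17+0=17
L[1]='c': occ=0, LF[1]=C('c')+0=2+0=2
L[2]='n': occ=0, LF[2]=C('n')+0=12+0=12
L[3]='s': occ=0, LF[3]=C('s')+0=16+0=16
L[4]='n': occ=1, LF[4]=C('n')+1=12+1=13
L[5]='c': occ=1, LF[5]=C('c')+1=2+1=3
L[6]='d': occ=0, LF[6]=C('d')+0=4+0=4
L[7]='u': occ=0, LF[7]=C('u')+0=18+0=18
L[8]='f': occ=0, LF[8]=C('f')+0=7+0=7
L[9]='n': occ=2, LF[9]=C('n')+2=12+2=14
L[10]='f': occ=1, LF[10]=C('f')+1=7+1=8
L[11]='$': occ=0, LF[11]=C('$')+0=0+0=0
L[12]='i': occ=0, LF[12]=C('i')+0=9+0=9
L[13]='a': occ=0, LF[13]=C('a')+0=1+0=1
L[14]='i': occ=1, LF[14]=C('i')+1=9+1=10
L[15]='e': occ=0, LF[15]=C('e')+0=5+0=5
L[16]='e': occ=1, LF[16]=C('e')+1=5+1=6
L[17]='n': occ=3, LF[17]=C('n')+3=12+3=15
L[18]='m': occ=0, LF[18]=C('m')+0=11+0=11

Answer: 17 2 12 16 13 3 4 18 7 14 8 0 9 1 10 5 6 15 11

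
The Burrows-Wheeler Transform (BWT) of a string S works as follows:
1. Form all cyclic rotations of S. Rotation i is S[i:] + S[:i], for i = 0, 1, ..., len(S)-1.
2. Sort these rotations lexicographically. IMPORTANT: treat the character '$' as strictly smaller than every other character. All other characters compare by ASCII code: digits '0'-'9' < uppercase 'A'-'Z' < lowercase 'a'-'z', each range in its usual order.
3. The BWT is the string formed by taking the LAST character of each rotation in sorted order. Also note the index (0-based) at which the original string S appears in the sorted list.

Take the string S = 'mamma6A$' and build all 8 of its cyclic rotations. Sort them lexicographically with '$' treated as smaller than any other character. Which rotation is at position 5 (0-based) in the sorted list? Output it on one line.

Answer: ma6A$mam

Derivation:
All 8 rotations (rotation i = S[i:]+S[:i]):
  rot[0] = mamma6A$
  rot[1] = amma6A$m
  rot[2] = mma6A$ma
  rot[3] = ma6A$mam
  rot[4] = a6A$mamm
  rot[5] = 6A$mamma
  rot[6] = A$mamma6
  rot[7] = $mamma6A
Sorted (with $ < everything):
  sorted[0] = $mamma6A
  sorted[1] = 6A$mamma
  sorted[2] = A$mamma6
  sorted[3] = a6A$mamm
  sorted[4] = amma6A$m
  sorted[5] = ma6A$mam
  sorted[6] = mamma6A$
  sorted[7] = mma6A$ma
sorted[5] = ma6A$mam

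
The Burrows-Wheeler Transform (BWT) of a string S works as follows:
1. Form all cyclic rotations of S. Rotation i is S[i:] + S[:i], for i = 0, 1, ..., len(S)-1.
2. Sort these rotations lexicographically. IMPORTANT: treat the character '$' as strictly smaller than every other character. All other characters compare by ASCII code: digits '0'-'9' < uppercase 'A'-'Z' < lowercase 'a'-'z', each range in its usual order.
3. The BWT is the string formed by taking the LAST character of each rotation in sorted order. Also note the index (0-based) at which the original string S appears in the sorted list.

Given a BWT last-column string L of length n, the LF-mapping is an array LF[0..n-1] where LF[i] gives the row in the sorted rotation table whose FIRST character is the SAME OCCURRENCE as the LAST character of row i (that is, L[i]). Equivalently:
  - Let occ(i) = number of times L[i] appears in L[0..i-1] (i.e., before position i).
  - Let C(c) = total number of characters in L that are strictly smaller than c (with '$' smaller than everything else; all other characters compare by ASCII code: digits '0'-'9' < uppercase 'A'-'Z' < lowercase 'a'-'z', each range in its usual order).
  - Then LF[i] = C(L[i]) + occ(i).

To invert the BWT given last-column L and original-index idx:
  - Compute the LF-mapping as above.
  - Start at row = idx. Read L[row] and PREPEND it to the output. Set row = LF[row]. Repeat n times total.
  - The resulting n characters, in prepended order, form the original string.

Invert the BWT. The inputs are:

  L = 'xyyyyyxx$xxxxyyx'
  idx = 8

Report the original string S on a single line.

LF mapping: 1 9 10 11 12 13 2 3 0 4 5 6 7 14 15 8
Walk LF starting at row 8, prepending L[row]:
  step 1: row=8, L[8]='$', prepend. Next row=LF[8]=0
  step 2: row=0, L[0]='x', prepend. Next row=LF[0]=1
  step 3: row=1, L[1]='y', prepend. Next row=LF[1]=9
  step 4: row=9, L[9]='x', prepend. Next row=LF[9]=4
  step 5: row=4, L[4]='y', prepend. Next row=LF[4]=12
  step 6: row=12, L[12]='x', prepend. Next row=LF[12]=7
  step 7: row=7, L[7]='x', prepend. Next row=LF[7]=3
  step 8: row=3, L[3]='y', prepend. Next row=LF[3]=11
  step 9: row=11, L[11]='x', prepend. Next row=LF[11]=6
  step 10: row=6, L[6]='x', prepend. Next row=LF[6]=2
  step 11: row=2, L[2]='y', prepend. Next row=LF[2]=10
  step 12: row=10, L[10]='x', prepend. Next row=LF[10]=5
  step 13: row=5, L[5]='y', prepend. Next row=LF[5]=13
  step 14: row=13, L[13]='y', prepend. Next row=LF[13]=14
  step 15: row=14, L[14]='y', prepend. Next row=LF[14]=15
  step 16: row=15, L[15]='x', prepend. Next row=LF[15]=8
Reversed output: xyyyxyxxyxxyxyx$

Answer: xyyyxyxxyxxyxyx$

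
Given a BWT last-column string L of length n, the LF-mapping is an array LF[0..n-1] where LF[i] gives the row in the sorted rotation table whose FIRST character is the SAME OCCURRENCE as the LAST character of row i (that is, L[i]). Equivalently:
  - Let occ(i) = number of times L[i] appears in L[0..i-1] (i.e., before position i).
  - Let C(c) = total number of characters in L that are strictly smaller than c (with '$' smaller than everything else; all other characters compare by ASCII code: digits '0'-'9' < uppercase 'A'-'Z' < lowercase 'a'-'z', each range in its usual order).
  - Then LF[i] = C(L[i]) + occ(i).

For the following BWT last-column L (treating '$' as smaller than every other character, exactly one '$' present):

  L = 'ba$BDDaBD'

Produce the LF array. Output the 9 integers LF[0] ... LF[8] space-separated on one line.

Answer: 8 6 0 1 3 4 7 2 5

Derivation:
Char counts: '$':1, 'B':2, 'D':3, 'a':2, 'b':1
C (first-col start): C('$')=0, C('B')=1, C('D')=3, C('a')=6, C('b')=8
L[0]='b': occ=0, LF[0]=C('b')+0=8+0=8
L[1]='a': occ=0, LF[1]=C('a')+0=6+0=6
L[2]='$': occ=0, LF[2]=C('$')+0=0+0=0
L[3]='B': occ=0, LF[3]=C('B')+0=1+0=1
L[4]='D': occ=0, LF[4]=C('D')+0=3+0=3
L[5]='D': occ=1, LF[5]=C('D')+1=3+1=4
L[6]='a': occ=1, LF[6]=C('a')+1=6+1=7
L[7]='B': occ=1, LF[7]=C('B')+1=1+1=2
L[8]='D': occ=2, LF[8]=C('D')+2=3+2=5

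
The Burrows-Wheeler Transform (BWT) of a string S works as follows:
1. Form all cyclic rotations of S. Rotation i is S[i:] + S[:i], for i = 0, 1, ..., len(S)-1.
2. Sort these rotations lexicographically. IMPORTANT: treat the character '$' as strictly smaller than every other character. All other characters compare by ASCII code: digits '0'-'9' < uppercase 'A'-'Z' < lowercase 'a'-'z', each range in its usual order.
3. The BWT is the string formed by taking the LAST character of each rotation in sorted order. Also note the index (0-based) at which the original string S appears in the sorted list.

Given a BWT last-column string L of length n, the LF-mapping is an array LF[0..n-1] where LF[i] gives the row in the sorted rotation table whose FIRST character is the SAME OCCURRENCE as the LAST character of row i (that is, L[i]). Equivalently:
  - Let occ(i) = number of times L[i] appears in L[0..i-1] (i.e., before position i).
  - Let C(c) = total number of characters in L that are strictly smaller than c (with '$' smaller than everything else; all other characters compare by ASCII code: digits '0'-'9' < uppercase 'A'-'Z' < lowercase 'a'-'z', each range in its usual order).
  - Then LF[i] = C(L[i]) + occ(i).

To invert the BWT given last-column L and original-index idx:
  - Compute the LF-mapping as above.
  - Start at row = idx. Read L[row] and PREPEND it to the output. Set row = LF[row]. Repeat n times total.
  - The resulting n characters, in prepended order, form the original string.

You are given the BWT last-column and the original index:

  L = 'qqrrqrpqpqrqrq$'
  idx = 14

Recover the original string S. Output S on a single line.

LF mapping: 3 4 10 11 5 12 1 6 2 7 13 8 14 9 0
Walk LF starting at row 14, prepending L[row]:
  step 1: row=14, L[14]='$', prepend. Next row=LF[14]=0
  step 2: row=0, L[0]='q', prepend. Next row=LF[0]=3
  step 3: row=3, L[3]='r', prepend. Next row=LF[3]=11
  step 4: row=11, L[11]='q', prepend. Next row=LF[11]=8
  step 5: row=8, L[8]='p', prepend. Next row=LF[8]=2
  step 6: row=2, L[2]='r', prepend. Next row=LF[2]=10
  step 7: row=10, L[10]='r', prepend. Next row=LF[10]=13
  step 8: row=13, L[13]='q', prepend. Next row=LF[13]=9
  step 9: row=9, L[9]='q', prepend. Next row=LF[9]=7
  step 10: row=7, L[7]='q', prepend. Next row=LF[7]=6
  step 11: row=6, L[6]='p', prepend. Next row=LF[6]=1
  step 12: row=1, L[1]='q', prepend. Next row=LF[1]=4
  step 13: row=4, L[4]='q', prepend. Next row=LF[4]=5
  step 14: row=5, L[5]='r', prepend. Next row=LF[5]=12
  step 15: row=12, L[12]='r', prepend. Next row=LF[12]=14
Reversed output: rrqqpqqqrrpqrq$

Answer: rrqqpqqqrrpqrq$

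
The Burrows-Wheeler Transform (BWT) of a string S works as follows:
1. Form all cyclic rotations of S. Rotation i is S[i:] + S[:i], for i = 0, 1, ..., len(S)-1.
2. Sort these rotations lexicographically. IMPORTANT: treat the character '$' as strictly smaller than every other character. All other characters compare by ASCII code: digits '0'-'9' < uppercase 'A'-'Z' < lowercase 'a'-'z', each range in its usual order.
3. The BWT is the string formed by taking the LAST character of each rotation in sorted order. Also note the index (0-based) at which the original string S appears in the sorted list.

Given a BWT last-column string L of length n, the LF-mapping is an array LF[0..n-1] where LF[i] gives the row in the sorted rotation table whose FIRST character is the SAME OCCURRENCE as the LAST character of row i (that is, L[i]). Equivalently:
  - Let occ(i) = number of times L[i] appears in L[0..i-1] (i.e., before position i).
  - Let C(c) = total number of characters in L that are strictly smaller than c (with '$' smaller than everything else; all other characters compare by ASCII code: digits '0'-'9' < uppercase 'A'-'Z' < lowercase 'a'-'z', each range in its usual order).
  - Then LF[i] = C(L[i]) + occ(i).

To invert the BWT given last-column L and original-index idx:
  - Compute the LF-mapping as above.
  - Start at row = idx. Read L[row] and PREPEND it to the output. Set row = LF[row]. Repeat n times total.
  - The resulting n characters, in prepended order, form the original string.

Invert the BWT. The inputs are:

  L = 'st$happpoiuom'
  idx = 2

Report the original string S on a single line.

LF mapping: 10 11 0 2 1 7 8 9 5 3 12 6 4
Walk LF starting at row 2, prepending L[row]:
  step 1: row=2, L[2]='$', prepend. Next row=LF[2]=0
  step 2: row=0, L[0]='s', prepend. Next row=LF[0]=10
  step 3: row=10, L[10]='u', prepend. Next row=LF[10]=12
  step 4: row=12, L[12]='m', prepend. Next row=LF[12]=4
  step 5: row=4, L[4]='a', prepend. Next row=LF[4]=1
  step 6: row=1, L[1]='t', prepend. Next row=LF[1]=11
  step 7: row=11, L[11]='o', prepend. Next row=LF[11]=6
  step 8: row=6, L[6]='p', prepend. Next row=LF[6]=8
  step 9: row=8, L[8]='o', prepend. Next row=LF[8]=5
  step 10: row=5, L[5]='p', prepend. Next row=LF[5]=7
  step 11: row=7, L[7]='p', prepend. Next row=LF[7]=9
  step 12: row=9, L[9]='i', prepend. Next row=LF[9]=3
  step 13: row=3, L[3]='h', prepend. Next row=LF[3]=2
Reversed output: hippopotamus$

Answer: hippopotamus$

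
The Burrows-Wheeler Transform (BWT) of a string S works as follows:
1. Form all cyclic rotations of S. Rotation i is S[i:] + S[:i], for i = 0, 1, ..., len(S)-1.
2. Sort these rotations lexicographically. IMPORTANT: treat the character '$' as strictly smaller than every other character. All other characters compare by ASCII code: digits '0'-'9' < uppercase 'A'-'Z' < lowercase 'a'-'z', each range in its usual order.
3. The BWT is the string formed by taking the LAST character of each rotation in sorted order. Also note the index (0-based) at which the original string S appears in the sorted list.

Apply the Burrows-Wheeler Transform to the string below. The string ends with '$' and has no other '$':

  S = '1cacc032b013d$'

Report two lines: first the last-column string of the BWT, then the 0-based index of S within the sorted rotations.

Answer: dbc0$301c2c1a3
4

Derivation:
All 14 rotations (rotation i = S[i:]+S[:i]):
  rot[0] = 1cacc032b013d$
  rot[1] = cacc032b013d$1
  rot[2] = acc032b013d$1c
  rot[3] = cc032b013d$1ca
  rot[4] = c032b013d$1cac
  rot[5] = 032b013d$1cacc
  rot[6] = 32b013d$1cacc0
  rot[7] = 2b013d$1cacc03
  rot[8] = b013d$1cacc032
  rot[9] = 013d$1cacc032b
  rot[10] = 13d$1cacc032b0
  rot[11] = 3d$1cacc032b01
  rot[12] = d$1cacc032b013
  rot[13] = $1cacc032b013d
Sorted (with $ < everything):
  sorted[0] = $1cacc032b013d  (last char: 'd')
  sorted[1] = 013d$1cacc032b  (last char: 'b')
  sorted[2] = 032b013d$1cacc  (last char: 'c')
  sorted[3] = 13d$1cacc032b0  (last char: '0')
  sorted[4] = 1cacc032b013d$  (last char: '$')
  sorted[5] = 2b013d$1cacc03  (last char: '3')
  sorted[6] = 32b013d$1cacc0  (last char: '0')
  sorted[7] = 3d$1cacc032b01  (last char: '1')
  sorted[8] = acc032b013d$1c  (last char: 'c')
  sorted[9] = b013d$1cacc032  (last char: '2')
  sorted[10] = c032b013d$1cac  (last char: 'c')
  sorted[11] = cacc032b013d$1  (last char: '1')
  sorted[12] = cc032b013d$1ca  (last char: 'a')
  sorted[13] = d$1cacc032b013  (last char: '3')
Last column: dbc0$301c2c1a3
Original string S is at sorted index 4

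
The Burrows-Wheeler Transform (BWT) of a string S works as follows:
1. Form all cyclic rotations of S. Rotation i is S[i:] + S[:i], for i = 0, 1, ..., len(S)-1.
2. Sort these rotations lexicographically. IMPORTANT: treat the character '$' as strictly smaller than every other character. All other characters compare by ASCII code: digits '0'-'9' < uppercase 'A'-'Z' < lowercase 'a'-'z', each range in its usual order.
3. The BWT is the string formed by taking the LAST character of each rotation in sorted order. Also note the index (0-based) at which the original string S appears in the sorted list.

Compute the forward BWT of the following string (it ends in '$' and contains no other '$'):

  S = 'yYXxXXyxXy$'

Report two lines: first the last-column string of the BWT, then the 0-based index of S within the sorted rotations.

Answer: yxYxXyXyX$X
9

Derivation:
All 11 rotations (rotation i = S[i:]+S[:i]):
  rot[0] = yYXxXXyxXy$
  rot[1] = YXxXXyxXy$y
  rot[2] = XxXXyxXy$yY
  rot[3] = xXXyxXy$yYX
  rot[4] = XXyxXy$yYXx
  rot[5] = XyxXy$yYXxX
  rot[6] = yxXy$yYXxXX
  rot[7] = xXy$yYXxXXy
  rot[8] = Xy$yYXxXXyx
  rot[9] = y$yYXxXXyxX
  rot[10] = $yYXxXXyxXy
Sorted (with $ < everything):
  sorted[0] = $yYXxXXyxXy  (last char: 'y')
  sorted[1] = XXyxXy$yYXx  (last char: 'x')
  sorted[2] = XxXXyxXy$yY  (last char: 'Y')
  sorted[3] = Xy$yYXxXXyx  (last char: 'x')
  sorted[4] = XyxXy$yYXxX  (last char: 'X')
  sorted[5] = YXxXXyxXy$y  (last char: 'y')
  sorted[6] = xXXyxXy$yYX  (last char: 'X')
  sorted[7] = xXy$yYXxXXy  (last char: 'y')
  sorted[8] = y$yYXxXXyxX  (last char: 'X')
  sorted[9] = yYXxXXyxXy$  (last char: '$')
  sorted[10] = yxXy$yYXxXX  (last char: 'X')
Last column: yxYxXyXyX$X
Original string S is at sorted index 9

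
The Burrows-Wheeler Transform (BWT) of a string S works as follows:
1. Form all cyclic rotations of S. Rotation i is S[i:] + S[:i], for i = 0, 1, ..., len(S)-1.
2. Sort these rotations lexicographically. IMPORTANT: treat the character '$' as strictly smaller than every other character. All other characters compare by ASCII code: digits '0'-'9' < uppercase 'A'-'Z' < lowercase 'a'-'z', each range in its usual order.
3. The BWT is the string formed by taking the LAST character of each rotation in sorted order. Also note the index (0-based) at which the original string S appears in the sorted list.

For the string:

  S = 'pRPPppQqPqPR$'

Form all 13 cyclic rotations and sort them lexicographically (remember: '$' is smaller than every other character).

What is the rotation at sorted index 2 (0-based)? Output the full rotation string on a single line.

Answer: PR$pRPPppQqPq

Derivation:
All 13 rotations (rotation i = S[i:]+S[:i]):
  rot[0] = pRPPppQqPqPR$
  rot[1] = RPPppQqPqPR$p
  rot[2] = PPppQqPqPR$pR
  rot[3] = PppQqPqPR$pRP
  rot[4] = ppQqPqPR$pRPP
  rot[5] = pQqPqPR$pRPPp
  rot[6] = QqPqPR$pRPPpp
  rot[7] = qPqPR$pRPPppQ
  rot[8] = PqPR$pRPPppQq
  rot[9] = qPR$pRPPppQqP
  rot[10] = PR$pRPPppQqPq
  rot[11] = R$pRPPppQqPqP
  rot[12] = $pRPPppQqPqPR
Sorted (with $ < everything):
  sorted[0] = $pRPPppQqPqPR
  sorted[1] = PPppQqPqPR$pR
  sorted[2] = PR$pRPPppQqPq
  sorted[3] = PppQqPqPR$pRP
  sorted[4] = PqPR$pRPPppQq
  sorted[5] = QqPqPR$pRPPpp
  sorted[6] = R$pRPPppQqPqP
  sorted[7] = RPPppQqPqPR$p
  sorted[8] = pQqPqPR$pRPPp
  sorted[9] = pRPPppQqPqPR$
  sorted[10] = ppQqPqPR$pRPP
  sorted[11] = qPR$pRPPppQqP
  sorted[12] = qPqPR$pRPPppQ
sorted[2] = PR$pRPPppQqPq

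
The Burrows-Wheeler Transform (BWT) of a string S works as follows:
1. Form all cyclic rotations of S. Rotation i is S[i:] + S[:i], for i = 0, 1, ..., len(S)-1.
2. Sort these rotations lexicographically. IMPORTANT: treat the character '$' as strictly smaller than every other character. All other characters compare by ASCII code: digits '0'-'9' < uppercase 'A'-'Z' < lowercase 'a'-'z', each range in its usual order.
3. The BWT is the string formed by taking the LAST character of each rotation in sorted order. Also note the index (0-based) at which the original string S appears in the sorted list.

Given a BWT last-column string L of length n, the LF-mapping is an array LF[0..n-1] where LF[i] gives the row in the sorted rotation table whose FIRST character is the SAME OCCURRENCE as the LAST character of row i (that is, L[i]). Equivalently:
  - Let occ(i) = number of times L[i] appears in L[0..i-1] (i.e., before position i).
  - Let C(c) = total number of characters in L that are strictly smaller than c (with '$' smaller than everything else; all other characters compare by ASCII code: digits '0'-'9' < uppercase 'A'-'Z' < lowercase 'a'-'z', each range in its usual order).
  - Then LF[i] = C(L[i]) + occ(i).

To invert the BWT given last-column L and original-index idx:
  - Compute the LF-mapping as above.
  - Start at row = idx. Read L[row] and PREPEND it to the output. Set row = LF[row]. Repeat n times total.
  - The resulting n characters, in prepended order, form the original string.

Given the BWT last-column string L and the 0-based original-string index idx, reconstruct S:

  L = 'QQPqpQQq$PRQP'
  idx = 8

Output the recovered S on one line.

Answer: QqPqQQQPPRpQ$

Derivation:
LF mapping: 4 5 1 11 10 6 7 12 0 2 9 8 3
Walk LF starting at row 8, prepending L[row]:
  step 1: row=8, L[8]='$', prepend. Next row=LF[8]=0
  step 2: row=0, L[0]='Q', prepend. Next row=LF[0]=4
  step 3: row=4, L[4]='p', prepend. Next row=LF[4]=10
  step 4: row=10, L[10]='R', prepend. Next row=LF[10]=9
  step 5: row=9, L[9]='P', prepend. Next row=LF[9]=2
  step 6: row=2, L[2]='P', prepend. Next row=LF[2]=1
  step 7: row=1, L[1]='Q', prepend. Next row=LF[1]=5
  step 8: row=5, L[5]='Q', prepend. Next row=LF[5]=6
  step 9: row=6, L[6]='Q', prepend. Next row=LF[6]=7
  step 10: row=7, L[7]='q', prepend. Next row=LF[7]=12
  step 11: row=12, L[12]='P', prepend. Next row=LF[12]=3
  step 12: row=3, L[3]='q', prepend. Next row=LF[3]=11
  step 13: row=11, L[11]='Q', prepend. Next row=LF[11]=8
Reversed output: QqPqQQQPPRpQ$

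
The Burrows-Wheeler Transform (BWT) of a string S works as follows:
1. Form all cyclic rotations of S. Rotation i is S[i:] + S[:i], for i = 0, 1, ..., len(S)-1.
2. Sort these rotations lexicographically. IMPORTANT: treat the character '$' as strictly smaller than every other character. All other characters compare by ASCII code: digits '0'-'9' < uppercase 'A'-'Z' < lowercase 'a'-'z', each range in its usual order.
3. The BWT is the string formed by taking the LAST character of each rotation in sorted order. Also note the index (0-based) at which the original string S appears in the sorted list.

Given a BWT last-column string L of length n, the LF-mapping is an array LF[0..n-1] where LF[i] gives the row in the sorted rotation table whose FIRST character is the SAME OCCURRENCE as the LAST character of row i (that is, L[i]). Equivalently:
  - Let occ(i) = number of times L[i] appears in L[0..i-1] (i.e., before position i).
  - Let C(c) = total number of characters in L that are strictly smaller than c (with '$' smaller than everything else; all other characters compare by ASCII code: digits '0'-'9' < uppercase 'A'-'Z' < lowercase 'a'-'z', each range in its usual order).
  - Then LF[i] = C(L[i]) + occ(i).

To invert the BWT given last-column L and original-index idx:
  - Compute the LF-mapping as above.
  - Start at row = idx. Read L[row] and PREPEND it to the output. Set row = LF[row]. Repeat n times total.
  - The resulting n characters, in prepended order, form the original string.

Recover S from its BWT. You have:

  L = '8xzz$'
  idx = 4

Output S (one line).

Answer: zzx8$

Derivation:
LF mapping: 1 2 3 4 0
Walk LF starting at row 4, prepending L[row]:
  step 1: row=4, L[4]='$', prepend. Next row=LF[4]=0
  step 2: row=0, L[0]='8', prepend. Next row=LF[0]=1
  step 3: row=1, L[1]='x', prepend. Next row=LF[1]=2
  step 4: row=2, L[2]='z', prepend. Next row=LF[2]=3
  step 5: row=3, L[3]='z', prepend. Next row=LF[3]=4
Reversed output: zzx8$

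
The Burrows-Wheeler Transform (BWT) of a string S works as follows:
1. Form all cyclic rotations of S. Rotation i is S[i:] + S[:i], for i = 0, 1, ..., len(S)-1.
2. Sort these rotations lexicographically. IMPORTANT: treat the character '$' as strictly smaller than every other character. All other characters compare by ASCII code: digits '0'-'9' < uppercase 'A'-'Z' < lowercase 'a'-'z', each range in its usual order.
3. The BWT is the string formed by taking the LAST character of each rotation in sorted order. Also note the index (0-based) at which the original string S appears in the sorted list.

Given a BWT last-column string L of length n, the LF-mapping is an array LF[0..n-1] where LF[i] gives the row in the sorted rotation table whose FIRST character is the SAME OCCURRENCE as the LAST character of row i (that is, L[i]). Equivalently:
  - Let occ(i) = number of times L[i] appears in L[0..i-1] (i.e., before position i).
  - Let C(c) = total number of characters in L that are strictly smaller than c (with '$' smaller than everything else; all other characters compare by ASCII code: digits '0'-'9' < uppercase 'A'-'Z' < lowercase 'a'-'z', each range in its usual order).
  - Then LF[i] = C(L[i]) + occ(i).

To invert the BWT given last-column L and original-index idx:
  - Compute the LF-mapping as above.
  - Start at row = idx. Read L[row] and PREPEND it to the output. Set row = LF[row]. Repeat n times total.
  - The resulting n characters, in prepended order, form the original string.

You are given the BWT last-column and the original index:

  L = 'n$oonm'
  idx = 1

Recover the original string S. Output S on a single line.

LF mapping: 2 0 4 5 3 1
Walk LF starting at row 1, prepending L[row]:
  step 1: row=1, L[1]='$', prepend. Next row=LF[1]=0
  step 2: row=0, L[0]='n', prepend. Next row=LF[0]=2
  step 3: row=2, L[2]='o', prepend. Next row=LF[2]=4
  step 4: row=4, L[4]='n', prepend. Next row=LF[4]=3
  step 5: row=3, L[3]='o', prepend. Next row=LF[3]=5
  step 6: row=5, L[5]='m', prepend. Next row=LF[5]=1
Reversed output: monon$

Answer: monon$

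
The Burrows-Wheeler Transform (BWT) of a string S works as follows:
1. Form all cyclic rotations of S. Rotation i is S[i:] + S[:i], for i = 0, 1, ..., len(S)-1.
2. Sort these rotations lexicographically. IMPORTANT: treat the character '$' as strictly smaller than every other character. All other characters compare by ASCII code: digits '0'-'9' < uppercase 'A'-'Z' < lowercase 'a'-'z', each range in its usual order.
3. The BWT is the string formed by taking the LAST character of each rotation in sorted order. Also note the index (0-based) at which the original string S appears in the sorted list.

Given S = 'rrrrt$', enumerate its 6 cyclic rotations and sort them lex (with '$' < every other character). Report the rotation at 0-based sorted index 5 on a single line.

Answer: t$rrrr

Derivation:
All 6 rotations (rotation i = S[i:]+S[:i]):
  rot[0] = rrrrt$
  rot[1] = rrrt$r
  rot[2] = rrt$rr
  rot[3] = rt$rrr
  rot[4] = t$rrrr
  rot[5] = $rrrrt
Sorted (with $ < everything):
  sorted[0] = $rrrrt
  sorted[1] = rrrrt$
  sorted[2] = rrrt$r
  sorted[3] = rrt$rr
  sorted[4] = rt$rrr
  sorted[5] = t$rrrr
sorted[5] = t$rrrr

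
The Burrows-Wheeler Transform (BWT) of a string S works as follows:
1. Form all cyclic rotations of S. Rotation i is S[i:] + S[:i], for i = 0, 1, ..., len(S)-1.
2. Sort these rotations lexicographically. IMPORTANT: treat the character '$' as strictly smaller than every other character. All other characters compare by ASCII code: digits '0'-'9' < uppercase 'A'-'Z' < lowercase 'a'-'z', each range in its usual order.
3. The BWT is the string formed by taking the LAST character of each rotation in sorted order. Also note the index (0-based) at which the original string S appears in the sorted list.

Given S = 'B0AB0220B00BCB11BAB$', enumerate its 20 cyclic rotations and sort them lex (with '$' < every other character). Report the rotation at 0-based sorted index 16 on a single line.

Answer: B11BAB$B0AB0220B00BC

Derivation:
All 20 rotations (rotation i = S[i:]+S[:i]):
  rot[0] = B0AB0220B00BCB11BAB$
  rot[1] = 0AB0220B00BCB11BAB$B
  rot[2] = AB0220B00BCB11BAB$B0
  rot[3] = B0220B00BCB11BAB$B0A
  rot[4] = 0220B00BCB11BAB$B0AB
  rot[5] = 220B00BCB11BAB$B0AB0
  rot[6] = 20B00BCB11BAB$B0AB02
  rot[7] = 0B00BCB11BAB$B0AB022
  rot[8] = B00BCB11BAB$B0AB0220
  rot[9] = 00BCB11BAB$B0AB0220B
  rot[10] = 0BCB11BAB$B0AB0220B0
  rot[11] = BCB11BAB$B0AB0220B00
  rot[12] = CB11BAB$B0AB0220B00B
  rot[13] = B11BAB$B0AB0220B00BC
  rot[14] = 11BAB$B0AB0220B00BCB
  rot[15] = 1BAB$B0AB0220B00BCB1
  rot[16] = BAB$B0AB0220B00BCB11
  rot[17] = AB$B0AB0220B00BCB11B
  rot[18] = B$B0AB0220B00BCB11BA
  rot[19] = $B0AB0220B00BCB11BAB
Sorted (with $ < everything):
  sorted[0] = $B0AB0220B00BCB11BAB
  sorted[1] = 00BCB11BAB$B0AB0220B
  sorted[2] = 0220B00BCB11BAB$B0AB
  sorted[3] = 0AB0220B00BCB11BAB$B
  sorted[4] = 0B00BCB11BAB$B0AB022
  sorted[5] = 0BCB11BAB$B0AB0220B0
  sorted[6] = 11BAB$B0AB0220B00BCB
  sorted[7] = 1BAB$B0AB0220B00BCB1
  sorted[8] = 20B00BCB11BAB$B0AB02
  sorted[9] = 220B00BCB11BAB$B0AB0
  sorted[10] = AB$B0AB0220B00BCB11B
  sorted[11] = AB0220B00BCB11BAB$B0
  sorted[12] = B$B0AB0220B00BCB11BA
  sorted[13] = B00BCB11BAB$B0AB0220
  sorted[14] = B0220B00BCB11BAB$B0A
  sorted[15] = B0AB0220B00BCB11BAB$
  sorted[16] = B11BAB$B0AB0220B00BC
  sorted[17] = BAB$B0AB0220B00BCB11
  sorted[18] = BCB11BAB$B0AB0220B00
  sorted[19] = CB11BAB$B0AB0220B00B
sorted[16] = B11BAB$B0AB0220B00BC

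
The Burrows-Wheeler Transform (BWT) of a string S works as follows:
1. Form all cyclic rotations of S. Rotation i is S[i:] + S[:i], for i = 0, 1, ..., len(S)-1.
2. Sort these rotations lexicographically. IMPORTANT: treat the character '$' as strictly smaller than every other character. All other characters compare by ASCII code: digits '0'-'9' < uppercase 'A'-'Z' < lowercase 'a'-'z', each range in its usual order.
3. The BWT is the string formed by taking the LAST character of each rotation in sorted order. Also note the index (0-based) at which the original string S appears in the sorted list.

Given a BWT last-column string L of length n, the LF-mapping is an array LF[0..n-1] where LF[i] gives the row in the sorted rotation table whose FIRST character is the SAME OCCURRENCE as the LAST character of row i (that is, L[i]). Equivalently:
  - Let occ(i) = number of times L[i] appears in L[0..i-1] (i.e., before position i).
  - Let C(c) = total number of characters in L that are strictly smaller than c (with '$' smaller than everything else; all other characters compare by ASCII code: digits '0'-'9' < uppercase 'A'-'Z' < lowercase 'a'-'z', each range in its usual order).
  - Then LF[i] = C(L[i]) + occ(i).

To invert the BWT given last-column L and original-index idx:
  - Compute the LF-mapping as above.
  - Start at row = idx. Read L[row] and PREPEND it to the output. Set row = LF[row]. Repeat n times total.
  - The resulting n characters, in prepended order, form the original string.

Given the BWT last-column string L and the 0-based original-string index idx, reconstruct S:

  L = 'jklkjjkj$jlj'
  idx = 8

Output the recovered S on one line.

Answer: kjjkjlljjkj$

Derivation:
LF mapping: 1 7 10 8 2 3 9 4 0 5 11 6
Walk LF starting at row 8, prepending L[row]:
  step 1: row=8, L[8]='$', prepend. Next row=LF[8]=0
  step 2: row=0, L[0]='j', prepend. Next row=LF[0]=1
  step 3: row=1, L[1]='k', prepend. Next row=LF[1]=7
  step 4: row=7, L[7]='j', prepend. Next row=LF[7]=4
  step 5: row=4, L[4]='j', prepend. Next row=LF[4]=2
  step 6: row=2, L[2]='l', prepend. Next row=LF[2]=10
  step 7: row=10, L[10]='l', prepend. Next row=LF[10]=11
  step 8: row=11, L[11]='j', prepend. Next row=LF[11]=6
  step 9: row=6, L[6]='k', prepend. Next row=LF[6]=9
  step 10: row=9, L[9]='j', prepend. Next row=LF[9]=5
  step 11: row=5, L[5]='j', prepend. Next row=LF[5]=3
  step 12: row=3, L[3]='k', prepend. Next row=LF[3]=8
Reversed output: kjjkjlljjkj$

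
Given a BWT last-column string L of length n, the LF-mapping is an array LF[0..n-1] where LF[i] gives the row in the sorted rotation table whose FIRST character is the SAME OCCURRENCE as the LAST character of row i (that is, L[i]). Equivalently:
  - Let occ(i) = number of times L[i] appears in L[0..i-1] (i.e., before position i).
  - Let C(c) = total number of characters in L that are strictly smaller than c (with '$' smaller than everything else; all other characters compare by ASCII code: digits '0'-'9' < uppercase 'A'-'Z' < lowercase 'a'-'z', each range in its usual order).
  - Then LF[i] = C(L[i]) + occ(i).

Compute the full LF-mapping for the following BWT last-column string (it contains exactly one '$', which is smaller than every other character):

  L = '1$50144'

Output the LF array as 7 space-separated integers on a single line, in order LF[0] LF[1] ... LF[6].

Answer: 2 0 6 1 3 4 5

Derivation:
Char counts: '$':1, '0':1, '1':2, '4':2, '5':1
C (first-col start): C('$')=0, C('0')=1, C('1')=2, C('4')=4, C('5')=6
L[0]='1': occ=0, LF[0]=C('1')+0=2+0=2
L[1]='$': occ=0, LF[1]=C('$')+0=0+0=0
L[2]='5': occ=0, LF[2]=C('5')+0=6+0=6
L[3]='0': occ=0, LF[3]=C('0')+0=1+0=1
L[4]='1': occ=1, LF[4]=C('1')+1=2+1=3
L[5]='4': occ=0, LF[5]=C('4')+0=4+0=4
L[6]='4': occ=1, LF[6]=C('4')+1=4+1=5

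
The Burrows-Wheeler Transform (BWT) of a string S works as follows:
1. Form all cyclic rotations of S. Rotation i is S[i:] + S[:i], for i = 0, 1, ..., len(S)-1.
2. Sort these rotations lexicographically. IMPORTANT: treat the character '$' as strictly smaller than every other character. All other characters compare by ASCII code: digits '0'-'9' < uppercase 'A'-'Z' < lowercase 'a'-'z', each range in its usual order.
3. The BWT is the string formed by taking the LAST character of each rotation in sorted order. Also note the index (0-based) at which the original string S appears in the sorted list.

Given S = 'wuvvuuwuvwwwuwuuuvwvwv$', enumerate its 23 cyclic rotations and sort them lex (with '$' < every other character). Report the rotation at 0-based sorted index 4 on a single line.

All 23 rotations (rotation i = S[i:]+S[:i]):
  rot[0] = wuvvuuwuvwwwuwuuuvwvwv$
  rot[1] = uvvuuwuvwwwuwuuuvwvwv$w
  rot[2] = vvuuwuvwwwuwuuuvwvwv$wu
  rot[3] = vuuwuvwwwuwuuuvwvwv$wuv
  rot[4] = uuwuvwwwuwuuuvwvwv$wuvv
  rot[5] = uwuvwwwuwuuuvwvwv$wuvvu
  rot[6] = wuvwwwuwuuuvwvwv$wuvvuu
  rot[7] = uvwwwuwuuuvwvwv$wuvvuuw
  rot[8] = vwwwuwuuuvwvwv$wuvvuuwu
  rot[9] = wwwuwuuuvwvwv$wuvvuuwuv
  rot[10] = wwuwuuuvwvwv$wuvvuuwuvw
  rot[11] = wuwuuuvwvwv$wuvvuuwuvww
  rot[12] = uwuuuvwvwv$wuvvuuwuvwww
  rot[13] = wuuuvwvwv$wuvvuuwuvwwwu
  rot[14] = uuuvwvwv$wuvvuuwuvwwwuw
  rot[15] = uuvwvwv$wuvvuuwuvwwwuwu
  rot[16] = uvwvwv$wuvvuuwuvwwwuwuu
  rot[17] = vwvwv$wuvvuuwuvwwwuwuuu
  rot[18] = wvwv$wuvvuuwuvwwwuwuuuv
  rot[19] = vwv$wuvvuuwuvwwwuwuuuvw
  rot[20] = wv$wuvvuuwuvwwwuwuuuvwv
  rot[21] = v$wuvvuuwuvwwwuwuuuvwvw
  rot[22] = $wuvvuuwuvwwwuwuuuvwvwv
Sorted (with $ < everything):
  sorted[0] = $wuvvuuwuvwwwuwuuuvwvwv
  sorted[1] = uuuvwvwv$wuvvuuwuvwwwuw
  sorted[2] = uuvwvwv$wuvvuuwuvwwwuwu
  sorted[3] = uuwuvwwwuwuuuvwvwv$wuvv
  sorted[4] = uvvuuwuvwwwuwuuuvwvwv$w
  sorted[5] = uvwvwv$wuvvuuwuvwwwuwuu
  sorted[6] = uvwwwuwuuuvwvwv$wuvvuuw
  sorted[7] = uwuuuvwvwv$wuvvuuwuvwww
  sorted[8] = uwuvwwwuwuuuvwvwv$wuvvu
  sorted[9] = v$wuvvuuwuvwwwuwuuuvwvw
  sorted[10] = vuuwuvwwwuwuuuvwvwv$wuv
  sorted[11] = vvuuwuvwwwuwuuuvwvwv$wu
  sorted[12] = vwv$wuvvuuwuvwwwuwuuuvw
  sorted[13] = vwvwv$wuvvuuwuvwwwuwuuu
  sorted[14] = vwwwuwuuuvwvwv$wuvvuuwu
  sorted[15] = wuuuvwvwv$wuvvuuwuvwwwu
  sorted[16] = wuvvuuwuvwwwuwuuuvwvwv$
  sorted[17] = wuvwwwuwuuuvwvwv$wuvvuu
  sorted[18] = wuwuuuvwvwv$wuvvuuwuvww
  sorted[19] = wv$wuvvuuwuvwwwuwuuuvwv
  sorted[20] = wvwv$wuvvuuwuvwwwuwuuuv
  sorted[21] = wwuwuuuvwvwv$wuvvuuwuvw
  sorted[22] = wwwuwuuuvwvwv$wuvvuuwuv
sorted[4] = uvvuuwuvwwwuwuuuvwvwv$w

Answer: uvvuuwuvwwwuwuuuvwvwv$w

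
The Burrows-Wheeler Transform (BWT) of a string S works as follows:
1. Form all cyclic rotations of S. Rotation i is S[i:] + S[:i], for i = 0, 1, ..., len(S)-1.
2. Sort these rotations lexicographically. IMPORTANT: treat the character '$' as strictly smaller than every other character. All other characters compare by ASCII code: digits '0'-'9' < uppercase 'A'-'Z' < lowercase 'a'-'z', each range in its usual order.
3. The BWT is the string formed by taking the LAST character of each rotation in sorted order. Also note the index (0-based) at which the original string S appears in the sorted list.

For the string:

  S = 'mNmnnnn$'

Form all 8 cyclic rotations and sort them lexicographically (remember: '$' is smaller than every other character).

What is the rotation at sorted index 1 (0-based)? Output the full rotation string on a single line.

Answer: Nmnnnn$m

Derivation:
All 8 rotations (rotation i = S[i:]+S[:i]):
  rot[0] = mNmnnnn$
  rot[1] = Nmnnnn$m
  rot[2] = mnnnn$mN
  rot[3] = nnnn$mNm
  rot[4] = nnn$mNmn
  rot[5] = nn$mNmnn
  rot[6] = n$mNmnnn
  rot[7] = $mNmnnnn
Sorted (with $ < everything):
  sorted[0] = $mNmnnnn
  sorted[1] = Nmnnnn$m
  sorted[2] = mNmnnnn$
  sorted[3] = mnnnn$mN
  sorted[4] = n$mNmnnn
  sorted[5] = nn$mNmnn
  sorted[6] = nnn$mNmn
  sorted[7] = nnnn$mNm
sorted[1] = Nmnnnn$m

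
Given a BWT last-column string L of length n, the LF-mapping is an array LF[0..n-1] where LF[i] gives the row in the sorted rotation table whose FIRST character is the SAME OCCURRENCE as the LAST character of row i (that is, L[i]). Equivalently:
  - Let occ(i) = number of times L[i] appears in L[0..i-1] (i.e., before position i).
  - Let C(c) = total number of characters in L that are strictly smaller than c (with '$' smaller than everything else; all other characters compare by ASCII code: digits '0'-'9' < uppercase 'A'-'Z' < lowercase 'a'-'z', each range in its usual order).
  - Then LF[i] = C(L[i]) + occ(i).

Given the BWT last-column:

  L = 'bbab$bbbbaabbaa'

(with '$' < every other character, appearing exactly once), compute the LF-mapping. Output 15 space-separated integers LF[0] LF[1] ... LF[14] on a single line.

Char counts: '$':1, 'a':5, 'b':9
C (first-col start): C('$')=0, C('a')=1, C('b')=6
L[0]='b': occ=0, LF[0]=C('b')+0=6+0=6
L[1]='b': occ=1, LF[1]=C('b')+1=6+1=7
L[2]='a': occ=0, LF[2]=C('a')+0=1+0=1
L[3]='b': occ=2, LF[3]=C('b')+2=6+2=8
L[4]='$': occ=0, LF[4]=C('$')+0=0+0=0
L[5]='b': occ=3, LF[5]=C('b')+3=6+3=9
L[6]='b': occ=4, LF[6]=C('b')+4=6+4=10
L[7]='b': occ=5, LF[7]=C('b')+5=6+5=11
L[8]='b': occ=6, LF[8]=C('b')+6=6+6=12
L[9]='a': occ=1, LF[9]=C('a')+1=1+1=2
L[10]='a': occ=2, LF[10]=C('a')+2=1+2=3
L[11]='b': occ=7, LF[11]=C('b')+7=6+7=13
L[12]='b': occ=8, LF[12]=C('b')+8=6+8=14
L[13]='a': occ=3, LF[13]=C('a')+3=1+3=4
L[14]='a': occ=4, LF[14]=C('a')+4=1+4=5

Answer: 6 7 1 8 0 9 10 11 12 2 3 13 14 4 5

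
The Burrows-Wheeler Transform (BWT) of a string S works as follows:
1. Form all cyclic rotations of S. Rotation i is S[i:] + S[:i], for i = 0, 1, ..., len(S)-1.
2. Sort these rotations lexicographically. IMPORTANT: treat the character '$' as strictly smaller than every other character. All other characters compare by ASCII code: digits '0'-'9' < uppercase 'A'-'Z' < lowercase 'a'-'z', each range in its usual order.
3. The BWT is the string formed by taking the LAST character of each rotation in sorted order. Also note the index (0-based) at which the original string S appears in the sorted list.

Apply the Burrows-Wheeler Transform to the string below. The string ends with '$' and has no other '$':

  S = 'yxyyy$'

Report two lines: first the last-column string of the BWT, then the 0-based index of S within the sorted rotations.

Answer: yyy$yx
3

Derivation:
All 6 rotations (rotation i = S[i:]+S[:i]):
  rot[0] = yxyyy$
  rot[1] = xyyy$y
  rot[2] = yyy$yx
  rot[3] = yy$yxy
  rot[4] = y$yxyy
  rot[5] = $yxyyy
Sorted (with $ < everything):
  sorted[0] = $yxyyy  (last char: 'y')
  sorted[1] = xyyy$y  (last char: 'y')
  sorted[2] = y$yxyy  (last char: 'y')
  sorted[3] = yxyyy$  (last char: '$')
  sorted[4] = yy$yxy  (last char: 'y')
  sorted[5] = yyy$yx  (last char: 'x')
Last column: yyy$yx
Original string S is at sorted index 3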